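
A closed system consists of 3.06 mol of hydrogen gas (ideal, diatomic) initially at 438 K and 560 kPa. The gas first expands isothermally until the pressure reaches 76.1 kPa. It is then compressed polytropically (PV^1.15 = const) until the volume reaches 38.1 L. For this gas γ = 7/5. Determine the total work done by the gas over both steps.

V₁ = nRT₁/P₁ = 3.06×8.314×438/560 = 19.9 L.
Step 1 — Isothermal: T stays 438 K; PV = const ⇒ V₂ = 146 L, P₂ = 76.1 kPa.
ΔU = 0 (ideal gas, T constant).
W = nRT ln(V₂/V₁) = 3.06×8.314×438×ln(7.36) = 22200 J.
Q = ΔU + W = 22200 J.
State after step 1: P = 76.1 kPa, V = 146 L, T = 438 K.
Step 2 — Polytropic n=1.15: T₂ = T₁(V₁/V₂)^(n−1) = 438×(3.84)^0.15 = 536 K; P₂ = P₁(V₁/V₂)^n = 358 kPa.
W = (P₁V₁−P₂V₂)/(n−1) = (76.1×146−358×38.1)/0.15 = -16600 J.
ΔU = nCvΔT = 3.06×20.8×(536−438) = 6230 J.
Q = ΔU + W = -10400 J.
Net over both steps: W = 5620 J, Q = 11900 J, ΔU = 6230 J.

5620 J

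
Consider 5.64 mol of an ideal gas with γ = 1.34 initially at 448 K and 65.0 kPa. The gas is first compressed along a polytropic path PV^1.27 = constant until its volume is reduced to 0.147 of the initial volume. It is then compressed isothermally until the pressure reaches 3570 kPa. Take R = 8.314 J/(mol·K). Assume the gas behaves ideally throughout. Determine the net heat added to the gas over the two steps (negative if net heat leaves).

-66200 J

V₁ = nRT₁/P₁ = 5.64×8.314×448/65.0 = 323 L.
Step 1 — Polytropic n=1.27: T₂ = T₁(V₁/V₂)^(n−1) = 448×(6.80)^0.27 = 752 K; P₂ = P₁(V₁/V₂)^n = 742 kPa.
W = (P₁V₁−P₂V₂)/(n−1) = (65.0×323−742×47.5)/0.27 = -52800 J.
ΔU = nCvΔT = 5.64×24.5×(752−448) = 41900 J.
Q = ΔU + W = -10900 J.
State after step 1: P = 742 kPa, V = 47.5 L, T = 752 K.
Step 2 — Isothermal: T stays 752 K; PV = const ⇒ V₂ = 9.87 L, P₂ = 3570 kPa.
ΔU = 0 (ideal gas, T constant).
W = nRT ln(V₂/V₁) = 5.64×8.314×752×ln(0.208) = -55400 J.
Q = ΔU + W = -55400 J.
Net over both steps: W = -108000 J, Q = -66200 J, ΔU = 41900 J.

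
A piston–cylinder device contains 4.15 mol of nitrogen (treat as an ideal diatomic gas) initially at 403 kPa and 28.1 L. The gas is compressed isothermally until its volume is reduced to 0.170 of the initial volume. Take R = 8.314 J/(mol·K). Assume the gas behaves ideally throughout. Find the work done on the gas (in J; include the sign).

T₁ = P₁V₁/(nR) = 403×28.1/(4.15×8.314) = 328 K.
Isothermal: T stays 328 K; PV = const ⇒ V₂ = 4.78 L, P₂ = 2370 kPa.
W = nRT ln(V₂/V₁) = 4.15×8.314×328×ln(0.170) = -20100 J.
Work done on the gas = −W_by = 20100 J.

20100 J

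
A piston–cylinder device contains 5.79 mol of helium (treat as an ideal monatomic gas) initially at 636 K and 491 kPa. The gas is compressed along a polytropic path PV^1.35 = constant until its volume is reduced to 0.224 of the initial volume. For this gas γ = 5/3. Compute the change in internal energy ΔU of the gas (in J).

V₁ = nRT₁/P₁ = 5.79×8.314×636/491 = 62.4 L.
Polytropic n=1.35: T₂ = T₁(V₁/V₂)^(n−1) = 636×(4.46)^0.35 = 1070 K; P₂ = P₁(V₁/V₂)^n = 3700 kPa.
For an ideal gas ΔU = nCvΔT with Cv = (3/2)R = 12.5 J/(mol·K).
ΔU = 5.79×12.5×(1070−636) = 31600 J.

31600 J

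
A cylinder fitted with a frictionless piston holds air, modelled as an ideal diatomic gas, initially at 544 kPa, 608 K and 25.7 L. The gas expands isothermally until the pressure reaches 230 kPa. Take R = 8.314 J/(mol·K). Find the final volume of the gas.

Isothermal: T stays 608 K; PV = const ⇒ V₂ = 60.8 L, P₂ = 230 kPa.

60.8 L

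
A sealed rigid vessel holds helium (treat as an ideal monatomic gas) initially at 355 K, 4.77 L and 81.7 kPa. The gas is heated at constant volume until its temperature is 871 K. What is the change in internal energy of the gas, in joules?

850 J

n = P₁V₁/(RT₁) = 81.7×4.77/(8.314×355) = 0.132 mol.
Isochoric: V stays 4.77 L; P/T = const ⇒ T₂ = 871 K, P₂ = 200 kPa.
For an ideal gas ΔU = nCvΔT with Cv = (3/2)R = 12.5 J/(mol·K).
ΔU = 0.132×12.5×(871−355) = 850 J.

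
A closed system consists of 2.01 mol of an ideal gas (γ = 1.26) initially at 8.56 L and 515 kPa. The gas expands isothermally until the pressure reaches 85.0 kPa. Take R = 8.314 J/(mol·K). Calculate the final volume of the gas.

51.9 L

T₁ = P₁V₁/(nR) = 515×8.56/(2.01×8.314) = 264 K.
Isothermal: T stays 264 K; PV = const ⇒ V₂ = 51.9 L, P₂ = 85.0 kPa.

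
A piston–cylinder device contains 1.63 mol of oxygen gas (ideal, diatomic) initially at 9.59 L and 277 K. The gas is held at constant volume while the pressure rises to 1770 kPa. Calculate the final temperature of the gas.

1250 K

P₁ = nRT₁/V₁ = 1.63×8.314×277/9.59 = 391 kPa.
Isochoric: V stays 9.59 L; P/T = const ⇒ T₂ = 1250 K, P₂ = 1770 kPa.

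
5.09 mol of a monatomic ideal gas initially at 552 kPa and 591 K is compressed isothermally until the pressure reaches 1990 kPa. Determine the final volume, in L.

12.6 L

V₁ = nRT₁/P₁ = 5.09×8.314×591/552 = 45.3 L.
Isothermal: T stays 591 K; PV = const ⇒ V₂ = 12.6 L, P₂ = 1990 kPa.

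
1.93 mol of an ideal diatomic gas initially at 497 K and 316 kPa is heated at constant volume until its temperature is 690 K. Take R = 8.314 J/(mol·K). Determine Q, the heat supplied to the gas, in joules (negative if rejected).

7740 J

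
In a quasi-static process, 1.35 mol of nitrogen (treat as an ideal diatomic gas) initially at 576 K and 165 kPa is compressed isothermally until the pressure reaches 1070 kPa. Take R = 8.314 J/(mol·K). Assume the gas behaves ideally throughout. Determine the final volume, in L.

6.04 L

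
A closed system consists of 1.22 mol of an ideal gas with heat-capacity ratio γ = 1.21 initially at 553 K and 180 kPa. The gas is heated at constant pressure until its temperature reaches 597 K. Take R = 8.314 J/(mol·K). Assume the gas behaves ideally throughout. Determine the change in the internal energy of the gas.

2130 J

V₁ = nRT₁/P₁ = 1.22×8.314×553/180 = 31.2 L.
Isobaric: P stays 180 kPa; V/T = const ⇒ T₂ = 597 K, V₂ = 33.6 L.
For an ideal gas ΔU = nCvΔT with Cv = R/(γ−1) = 39.6 J/(mol·K).
ΔU = 1.22×39.6×(597−553) = 2130 J.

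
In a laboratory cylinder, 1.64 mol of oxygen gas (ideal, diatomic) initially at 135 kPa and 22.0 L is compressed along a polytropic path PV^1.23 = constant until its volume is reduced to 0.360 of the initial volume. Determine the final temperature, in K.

276 K

T₁ = P₁V₁/(nR) = 135×22.0/(1.64×8.314) = 218 K.
Polytropic n=1.23: T₂ = T₁(V₁/V₂)^(n−1) = 218×(2.78)^0.23 = 276 K; P₂ = P₁(V₁/V₂)^n = 474 kPa.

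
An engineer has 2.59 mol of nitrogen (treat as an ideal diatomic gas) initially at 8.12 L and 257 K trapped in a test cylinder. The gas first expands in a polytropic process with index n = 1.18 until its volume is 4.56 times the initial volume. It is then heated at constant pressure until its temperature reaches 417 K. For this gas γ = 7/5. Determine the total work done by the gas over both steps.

12100 J

P₁ = nRT₁/V₁ = 2.59×8.314×257/8.12 = 682 kPa.
Step 1 — Polytropic n=1.18: T₂ = T₁(V₁/V₂)^(n−1) = 257×(0.219)^0.18 = 196 K; P₂ = P₁(V₁/V₂)^n = 114 kPa.
W = (P₁V₁−P₂V₂)/(n−1) = (682×8.12−114×37.0)/0.18 = 7350 J.
ΔU = nCvΔT = 2.59×20.8×(196−257) = -3310 J.
Q = ΔU + W = 4040 J.
State after step 1: P = 114 kPa, V = 37.0 L, T = 196 K.
Step 2 — Isobaric: P stays 114 kPa; V/T = const ⇒ T₂ = 417 K, V₂ = 78.9 L.
W = PΔV = 114×(78.9−37.0) kPa·L = 4770 J.
ΔU = nCvΔT = 2.59×20.8×(417−196) = 11900 J.
Q = ΔU + W = nCpΔT = 16700 J.
Net over both steps: W = 12100 J, Q = 20700 J, ΔU = 8610 J.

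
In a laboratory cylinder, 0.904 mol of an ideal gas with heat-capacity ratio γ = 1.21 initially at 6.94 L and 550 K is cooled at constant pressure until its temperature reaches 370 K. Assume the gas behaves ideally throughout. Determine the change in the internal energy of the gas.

-6440 J

P₁ = nRT₁/V₁ = 0.904×8.314×550/6.94 = 596 kPa.
Isobaric: P stays 596 kPa; V/T = const ⇒ T₂ = 370 K, V₂ = 4.67 L.
For an ideal gas ΔU = nCvΔT with Cv = R/(γ−1) = 39.6 J/(mol·K).
ΔU = 0.904×39.6×(370−550) = -6440 J.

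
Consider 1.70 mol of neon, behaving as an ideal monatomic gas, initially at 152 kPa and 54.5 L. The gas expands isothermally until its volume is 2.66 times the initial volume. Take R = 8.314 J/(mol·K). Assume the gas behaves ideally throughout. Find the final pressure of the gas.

57.1 kPa

T₁ = P₁V₁/(nR) = 152×54.5/(1.70×8.314) = 586 K.
Isothermal: T stays 586 K; PV = const ⇒ V₂ = 145 L, P₂ = 57.1 kPa.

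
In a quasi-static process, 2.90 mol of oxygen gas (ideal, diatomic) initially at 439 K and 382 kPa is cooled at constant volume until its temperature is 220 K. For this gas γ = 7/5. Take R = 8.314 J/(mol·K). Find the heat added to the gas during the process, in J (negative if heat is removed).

V₁ = nRT₁/P₁ = 2.90×8.314×439/382 = 27.7 L.
Isochoric: V stays 27.7 L; P/T = const ⇒ T₂ = 220 K, P₂ = 191 kPa.
W = 0 (no volume change).
ΔU = nCvΔT = 2.90×20.8×(220−439) = -13200 J.
Q = ΔU = -13200 J.

-13200 J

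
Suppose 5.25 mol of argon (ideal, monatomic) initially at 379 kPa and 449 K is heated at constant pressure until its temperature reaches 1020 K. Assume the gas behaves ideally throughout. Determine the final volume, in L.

117 L

V₁ = nRT₁/P₁ = 5.25×8.314×449/379 = 51.7 L.
Isobaric: P stays 379 kPa; V/T = const ⇒ T₂ = 1020 K, V₂ = 117 L.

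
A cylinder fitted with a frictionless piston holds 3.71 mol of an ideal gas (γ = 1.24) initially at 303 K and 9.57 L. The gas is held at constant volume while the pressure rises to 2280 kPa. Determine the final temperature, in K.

P₁ = nRT₁/V₁ = 3.71×8.314×303/9.57 = 977 kPa.
Isochoric: V stays 9.57 L; P/T = const ⇒ T₂ = 707 K, P₂ = 2280 kPa.

707 K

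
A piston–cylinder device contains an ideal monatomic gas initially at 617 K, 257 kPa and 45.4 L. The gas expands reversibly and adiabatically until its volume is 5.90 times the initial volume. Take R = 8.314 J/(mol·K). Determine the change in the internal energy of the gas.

-12100 J

n = P₁V₁/(RT₁) = 257×45.4/(8.314×617) = 2.27 mol.
Adiabatic: TV^(γ−1) = const ⇒ T₂ = 617×(0.169)^0.667 = 189 K; PV^γ = const ⇒ P₂ = 13.3 kPa.
For an ideal gas ΔU = nCvΔT with Cv = (3/2)R = 12.5 J/(mol·K).
ΔU = 2.27×12.5×(189−617) = -12100 J.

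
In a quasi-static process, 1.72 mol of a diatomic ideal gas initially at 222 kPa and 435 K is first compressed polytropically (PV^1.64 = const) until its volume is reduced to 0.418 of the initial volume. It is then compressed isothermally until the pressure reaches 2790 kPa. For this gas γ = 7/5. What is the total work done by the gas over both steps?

V₁ = nRT₁/P₁ = 1.72×8.314×435/222 = 28.0 L.
Step 1 — Polytropic n=1.64: T₂ = T₁(V₁/V₂)^(n−1) = 435×(2.39)^0.64 = 760 K; P₂ = P₁(V₁/V₂)^n = 928 kPa.
W = (P₁V₁−P₂V₂)/(n−1) = (222×28.0−928×11.7)/0.64 = -7270 J.
ΔU = nCvΔT = 1.72×20.8×(760−435) = 11600 J.
Q = ΔU + W = 4360 J.
State after step 1: P = 928 kPa, V = 11.7 L, T = 760 K.
Step 2 — Isothermal: T stays 760 K; PV = const ⇒ V₂ = 3.90 L, P₂ = 2790 kPa.
ΔU = 0 (ideal gas, T constant).
W = nRT ln(V₂/V₁) = 1.72×8.314×760×ln(0.333) = -12000 J.
Q = ΔU + W = -12000 J.
Net over both steps: W = -19200 J, Q = -7600 J, ΔU = 11600 J.

-19200 J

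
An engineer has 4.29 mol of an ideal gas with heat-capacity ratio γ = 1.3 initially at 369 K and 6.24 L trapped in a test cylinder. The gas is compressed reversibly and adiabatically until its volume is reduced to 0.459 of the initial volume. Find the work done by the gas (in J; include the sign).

-11500 J

P₁ = nRT₁/V₁ = 4.29×8.314×369/6.24 = 2110 kPa.
Adiabatic: TV^(γ−1) = const ⇒ T₂ = 369×(2.18)^0.300 = 466 K; PV^γ = const ⇒ P₂ = 5800 kPa.
ΔU = nCvΔT = 4.29×27.7×(466−369) = 11500 J.
Q = 0 for an adiabatic process, so W = −ΔU = -11500 J.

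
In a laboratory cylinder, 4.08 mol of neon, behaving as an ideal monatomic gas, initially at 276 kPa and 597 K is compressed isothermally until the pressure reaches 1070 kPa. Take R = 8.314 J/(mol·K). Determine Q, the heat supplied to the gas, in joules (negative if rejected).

-27400 J

V₁ = nRT₁/P₁ = 4.08×8.314×597/276 = 73.4 L.
Isothermal: T stays 597 K; PV = const ⇒ V₂ = 18.9 L, P₂ = 1070 kPa.
ΔU = 0 (ideal gas, T constant).
W = nRT ln(V₂/V₁) = 4.08×8.314×597×ln(0.258) = -27400 J.
Q = ΔU + W = -27400 J.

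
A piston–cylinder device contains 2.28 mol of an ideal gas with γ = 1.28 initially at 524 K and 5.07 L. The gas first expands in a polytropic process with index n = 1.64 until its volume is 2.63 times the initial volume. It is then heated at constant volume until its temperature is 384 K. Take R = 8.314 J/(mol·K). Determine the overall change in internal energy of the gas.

-9480 J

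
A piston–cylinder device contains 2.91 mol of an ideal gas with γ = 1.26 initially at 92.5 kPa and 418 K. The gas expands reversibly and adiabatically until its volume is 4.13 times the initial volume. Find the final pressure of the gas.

15.5 kPa

V₁ = nRT₁/P₁ = 2.91×8.314×418/92.5 = 109 L.
Adiabatic: TV^(γ−1) = const ⇒ T₂ = 418×(0.242)^0.260 = 289 K; PV^γ = const ⇒ P₂ = 15.5 kPa.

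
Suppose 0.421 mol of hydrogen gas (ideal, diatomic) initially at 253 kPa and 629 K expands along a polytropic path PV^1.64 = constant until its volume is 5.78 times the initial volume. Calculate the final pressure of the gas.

14.2 kPa

V₁ = nRT₁/P₁ = 0.421×8.314×629/253 = 8.70 L.
Polytropic n=1.64: T₂ = T₁(V₁/V₂)^(n−1) = 629×(0.173)^0.64 = 205 K; P₂ = P₁(V₁/V₂)^n = 14.2 kPa.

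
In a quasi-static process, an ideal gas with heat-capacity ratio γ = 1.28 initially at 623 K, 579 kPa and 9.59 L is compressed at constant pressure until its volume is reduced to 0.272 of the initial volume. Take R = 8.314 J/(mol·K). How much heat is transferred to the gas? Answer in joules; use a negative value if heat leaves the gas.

n = P₁V₁/(RT₁) = 579×9.59/(8.314×623) = 1.07 mol.
Isobaric: P stays 579 kPa; V/T = const ⇒ T₂ = 169 K, V₂ = 2.61 L.
W = PΔV = 579×(2.61−9.59) kPa·L = -4040 J.
ΔU = nCvΔT = 1.07×29.7×(169−623) = -14400 J.
Q = ΔU + W = nCpΔT = -18500 J.

-18500 J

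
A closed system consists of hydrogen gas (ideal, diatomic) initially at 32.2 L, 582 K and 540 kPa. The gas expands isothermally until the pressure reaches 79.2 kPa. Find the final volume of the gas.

Isothermal: T stays 582 K; PV = const ⇒ V₂ = 220 L, P₂ = 79.2 kPa.

220 L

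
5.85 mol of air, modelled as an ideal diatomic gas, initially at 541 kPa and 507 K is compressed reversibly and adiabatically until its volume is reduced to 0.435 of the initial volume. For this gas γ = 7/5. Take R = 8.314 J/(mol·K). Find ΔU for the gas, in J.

24400 J

V₁ = nRT₁/P₁ = 5.85×8.314×507/541 = 45.6 L.
Adiabatic: TV^(γ−1) = const ⇒ T₂ = 507×(2.30)^0.400 = 707 K; PV^γ = const ⇒ P₂ = 1740 kPa.
For an ideal gas ΔU = nCvΔT with Cv = (5/2)R = 20.8 J/(mol·K).
ΔU = 5.85×20.8×(707−507) = 24400 J.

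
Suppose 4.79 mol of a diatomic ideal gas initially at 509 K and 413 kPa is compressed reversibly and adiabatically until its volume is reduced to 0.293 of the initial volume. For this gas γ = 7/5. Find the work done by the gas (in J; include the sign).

-32100 J

V₁ = nRT₁/P₁ = 4.79×8.314×509/413 = 49.1 L.
Adiabatic: TV^(γ−1) = const ⇒ T₂ = 509×(3.41)^0.400 = 832 K; PV^γ = const ⇒ P₂ = 2300 kPa.
ΔU = nCvΔT = 4.79×20.8×(832−509) = 32100 J.
Q = 0 for an adiabatic process, so W = −ΔU = -32100 J.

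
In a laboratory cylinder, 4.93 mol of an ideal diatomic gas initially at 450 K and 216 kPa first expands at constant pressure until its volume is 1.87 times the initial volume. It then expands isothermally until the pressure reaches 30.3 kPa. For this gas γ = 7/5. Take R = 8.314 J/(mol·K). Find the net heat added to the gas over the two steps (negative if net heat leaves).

124000 J

V₁ = nRT₁/P₁ = 4.93×8.314×450/216 = 85.4 L.
Step 1 — Isobaric: P stays 216 kPa; V/T = const ⇒ T₂ = 842 K, V₂ = 160 L.
W = PΔV = 216×(160−85.4) kPa·L = 16000 J.
ΔU = nCvΔT = 4.93×20.8×(842−450) = 40100 J.
Q = ΔU + W = nCpΔT = 56200 J.
State after step 1: P = 216 kPa, V = 160 L, T = 842 K.
Step 2 — Isothermal: T stays 842 K; PV = const ⇒ V₂ = 1140 L, P₂ = 30.3 kPa.
ΔU = 0 (ideal gas, T constant).
W = nRT ln(V₂/V₁) = 4.93×8.314×842×ln(7.13) = 67700 J.
Q = ΔU + W = 67700 J.
Net over both steps: W = 83800 J, Q = 124000 J, ΔU = 40100 J.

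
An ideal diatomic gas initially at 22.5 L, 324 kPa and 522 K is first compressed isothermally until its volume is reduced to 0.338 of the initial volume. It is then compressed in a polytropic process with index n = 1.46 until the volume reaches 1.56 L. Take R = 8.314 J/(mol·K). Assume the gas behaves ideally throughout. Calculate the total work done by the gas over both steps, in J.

-24900 J

n = P₁V₁/(RT₁) = 324×22.5/(8.314×522) = 1.68 mol.
Step 1 — Isothermal: T stays 522 K; PV = const ⇒ V₂ = 7.61 L, P₂ = 959 kPa.
ΔU = 0 (ideal gas, T constant).
W = nRT ln(V₂/V₁) = 1.68×8.314×522×ln(0.338) = -7910 J.
Q = ΔU + W = -7910 J.
State after step 1: P = 959 kPa, V = 7.61 L, T = 522 K.
Step 2 — Polytropic n=1.46: T₂ = T₁(V₁/V₂)^(n−1) = 522×(4.88)^0.46 = 1080 K; P₂ = P₁(V₁/V₂)^n = 9680 kPa.
W = (P₁V₁−P₂V₂)/(n−1) = (959×7.61−9680×1.56)/0.46 = -17000 J.
ΔU = nCvΔT = 1.68×20.8×(1080−522) = 19500 J.
Q = ΔU + W = 2550 J.
Net over both steps: W = -24900 J, Q = -5360 J, ΔU = 19500 J.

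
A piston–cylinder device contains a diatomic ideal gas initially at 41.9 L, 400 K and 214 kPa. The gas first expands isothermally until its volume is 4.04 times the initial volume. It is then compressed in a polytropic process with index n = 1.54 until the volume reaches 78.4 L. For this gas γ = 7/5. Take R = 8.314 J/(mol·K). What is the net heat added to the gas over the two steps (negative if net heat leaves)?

15500 J

n = P₁V₁/(RT₁) = 214×41.9/(8.314×400) = 2.70 mol.
Step 1 — Isothermal: T stays 400 K; PV = const ⇒ V₂ = 169 L, P₂ = 53.0 kPa.
ΔU = 0 (ideal gas, T constant).
W = nRT ln(V₂/V₁) = 2.70×8.314×400×ln(4.04) = 12500 J.
Q = ΔU + W = 12500 J.
State after step 1: P = 53.0 kPa, V = 169 L, T = 400 K.
Step 2 — Polytropic n=1.54: T₂ = T₁(V₁/V₂)^(n−1) = 400×(2.16)^0.54 = 606 K; P₂ = P₁(V₁/V₂)^n = 173 kPa.
W = (P₁V₁−P₂V₂)/(n−1) = (53.0×169−173×78.4)/0.54 = -8560 J.
ΔU = nCvΔT = 2.70×20.8×(606−400) = 11600 J.
Q = ΔU + W = 3000 J.
Net over both steps: W = 3960 J, Q = 15500 J, ΔU = 11600 J.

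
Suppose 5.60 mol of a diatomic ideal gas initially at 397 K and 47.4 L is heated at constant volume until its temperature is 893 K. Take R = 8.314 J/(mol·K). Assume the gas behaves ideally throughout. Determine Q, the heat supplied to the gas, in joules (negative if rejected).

P₁ = nRT₁/V₁ = 5.60×8.314×397/47.4 = 390 kPa.
Isochoric: V stays 47.4 L; P/T = const ⇒ T₂ = 893 K, P₂ = 877 kPa.
W = 0 (no volume change).
ΔU = nCvΔT = 5.60×20.8×(893−397) = 57700 J.
Q = ΔU = 57700 J.

57700 J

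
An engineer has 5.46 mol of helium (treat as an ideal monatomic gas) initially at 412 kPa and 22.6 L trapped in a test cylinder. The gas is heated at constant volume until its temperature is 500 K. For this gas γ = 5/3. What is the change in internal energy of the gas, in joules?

T₁ = P₁V₁/(nR) = 412×22.6/(5.46×8.314) = 205 K.
Isochoric: V stays 22.6 L; P/T = const ⇒ T₂ = 500 K, P₂ = 1000 kPa.
For an ideal gas ΔU = nCvΔT with Cv = (3/2)R = 12.5 J/(mol·K).
ΔU = 5.46×12.5×(500−205) = 20100 J.

20100 J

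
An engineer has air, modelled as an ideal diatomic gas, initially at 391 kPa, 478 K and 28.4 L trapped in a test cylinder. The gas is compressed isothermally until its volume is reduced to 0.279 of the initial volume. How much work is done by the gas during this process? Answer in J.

-14200 J

n = P₁V₁/(RT₁) = 391×28.4/(8.314×478) = 2.79 mol.
Isothermal: T stays 478 K; PV = const ⇒ V₂ = 7.92 L, P₂ = 1400 kPa.
W = nRT ln(V₂/V₁) = 2.79×8.314×478×ln(0.279) = -14200 J.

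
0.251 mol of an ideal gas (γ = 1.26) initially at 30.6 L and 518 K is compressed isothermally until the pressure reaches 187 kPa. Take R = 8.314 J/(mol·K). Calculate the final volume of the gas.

5.78 L

P₁ = nRT₁/V₁ = 0.251×8.314×518/30.6 = 35.3 kPa.
Isothermal: T stays 518 K; PV = const ⇒ V₂ = 5.78 L, P₂ = 187 kPa.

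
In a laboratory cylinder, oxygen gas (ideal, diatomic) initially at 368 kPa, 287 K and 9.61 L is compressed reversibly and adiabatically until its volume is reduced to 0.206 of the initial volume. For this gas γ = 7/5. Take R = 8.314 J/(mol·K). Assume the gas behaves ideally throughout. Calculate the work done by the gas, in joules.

-7790 J

n = P₁V₁/(RT₁) = 368×9.61/(8.314×287) = 1.48 mol.
Adiabatic: TV^(γ−1) = const ⇒ T₂ = 287×(4.85)^0.400 = 540 K; PV^γ = const ⇒ P₂ = 3360 kPa.
ΔU = nCvΔT = 1.48×20.8×(540−287) = 7790 J.
Q = 0 for an adiabatic process, so W = −ΔU = -7790 J.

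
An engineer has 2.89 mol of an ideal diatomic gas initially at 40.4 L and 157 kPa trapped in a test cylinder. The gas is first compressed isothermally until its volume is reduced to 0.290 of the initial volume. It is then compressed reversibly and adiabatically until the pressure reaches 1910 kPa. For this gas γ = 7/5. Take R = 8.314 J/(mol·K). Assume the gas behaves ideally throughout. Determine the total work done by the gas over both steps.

-14700 J

T₁ = P₁V₁/(nR) = 157×40.4/(2.89×8.314) = 264 K.
Step 1 — Isothermal: T stays 264 K; PV = const ⇒ V₂ = 11.7 L, P₂ = 541 kPa.
ΔU = 0 (ideal gas, T constant).
W = nRT ln(V₂/V₁) = 2.89×8.314×264×ln(0.290) = -7850 J.
Q = ΔU + W = -7850 J.
State after step 1: P = 541 kPa, V = 11.7 L, T = 264 K.
Step 2 — Adiabatic: T₂/T₁ = (P₂/P₁)^((γ−1)/γ) ⇒ T₂ = 264×(3.53)^0.286 = 378 K; V₂ = 4.76 L.
ΔU = nCvΔT = 2.89×20.8×(378−264) = 6880 J.
Q = 0 for an adiabatic process, so W = −ΔU = -6880 J.
Net over both steps: W = -14700 J, Q = -7850 J, ΔU = 6880 J.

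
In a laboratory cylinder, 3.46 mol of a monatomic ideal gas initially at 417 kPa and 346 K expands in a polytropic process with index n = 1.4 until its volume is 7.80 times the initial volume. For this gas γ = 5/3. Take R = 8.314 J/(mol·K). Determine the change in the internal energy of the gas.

-8370 J

V₁ = nRT₁/P₁ = 3.46×8.314×346/417 = 23.9 L.
Polytropic n=1.4: T₂ = T₁(V₁/V₂)^(n−1) = 346×(0.128)^0.40 = 152 K; P₂ = P₁(V₁/V₂)^n = 23.5 kPa.
For an ideal gas ΔU = nCvΔT with Cv = (3/2)R = 12.5 J/(mol·K).
ΔU = 3.46×12.5×(152−346) = -8370 J.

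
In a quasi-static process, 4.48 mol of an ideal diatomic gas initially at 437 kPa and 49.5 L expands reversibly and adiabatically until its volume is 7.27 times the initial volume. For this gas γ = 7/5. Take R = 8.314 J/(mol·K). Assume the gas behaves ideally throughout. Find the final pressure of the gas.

T₁ = P₁V₁/(nR) = 437×49.5/(4.48×8.314) = 581 K.
Adiabatic: TV^(γ−1) = const ⇒ T₂ = 581×(0.138)^0.400 = 263 K; PV^γ = const ⇒ P₂ = 27.2 kPa.

27.2 kPa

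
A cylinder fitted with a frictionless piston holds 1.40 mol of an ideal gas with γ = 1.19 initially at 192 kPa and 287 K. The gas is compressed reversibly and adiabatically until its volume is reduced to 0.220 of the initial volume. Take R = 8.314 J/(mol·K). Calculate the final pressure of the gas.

V₁ = nRT₁/P₁ = 1.40×8.314×287/192 = 17.4 L.
Adiabatic: TV^(γ−1) = const ⇒ T₂ = 287×(4.55)^0.190 = 383 K; PV^γ = const ⇒ P₂ = 1160 kPa.

1160 kPa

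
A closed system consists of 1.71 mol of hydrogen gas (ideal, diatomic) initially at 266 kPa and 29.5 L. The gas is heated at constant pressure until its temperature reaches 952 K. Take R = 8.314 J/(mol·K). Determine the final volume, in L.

50.9 L

T₁ = P₁V₁/(nR) = 266×29.5/(1.71×8.314) = 552 K.
Isobaric: P stays 266 kPa; V/T = const ⇒ T₂ = 952 K, V₂ = 50.9 L.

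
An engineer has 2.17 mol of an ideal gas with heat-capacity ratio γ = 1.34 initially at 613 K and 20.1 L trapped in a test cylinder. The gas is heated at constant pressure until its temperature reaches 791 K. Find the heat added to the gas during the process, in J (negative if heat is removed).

P₁ = nRT₁/V₁ = 2.17×8.314×613/20.1 = 550 kPa.
Isobaric: P stays 550 kPa; V/T = const ⇒ T₂ = 791 K, V₂ = 25.9 L.
W = PΔV = 550×(25.9−20.1) kPa·L = 3210 J.
ΔU = nCvΔT = 2.17×24.5×(791−613) = 9450 J.
Q = ΔU + W = nCpΔT = 12700 J.

12700 J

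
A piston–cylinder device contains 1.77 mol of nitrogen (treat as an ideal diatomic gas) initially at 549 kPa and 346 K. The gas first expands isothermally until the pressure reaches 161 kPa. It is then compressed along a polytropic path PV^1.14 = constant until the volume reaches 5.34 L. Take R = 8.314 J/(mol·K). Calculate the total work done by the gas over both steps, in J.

-4040 J

V₁ = nRT₁/P₁ = 1.77×8.314×346/549 = 9.27 L.
Step 1 — Isothermal: T stays 346 K; PV = const ⇒ V₂ = 31.6 L, P₂ = 161 kPa.
ΔU = 0 (ideal gas, T constant).
W = nRT ln(V₂/V₁) = 1.77×8.314×346×ln(3.41) = 6250 J.
Q = ΔU + W = 6250 J.
State after step 1: P = 161 kPa, V = 31.6 L, T = 346 K.
Step 2 — Polytropic n=1.14: T₂ = T₁(V₁/V₂)^(n−1) = 346×(5.92)^0.14 = 444 K; P₂ = P₁(V₁/V₂)^n = 1220 kPa.
W = (P₁V₁−P₂V₂)/(n−1) = (161×31.6−1220×5.34)/0.14 = -10300 J.
ΔU = nCvΔT = 1.77×20.8×(444−346) = 3600 J.
Q = ΔU + W = -6680 J.
Net over both steps: W = -4040 J, Q = -439 J, ΔU = 3600 J.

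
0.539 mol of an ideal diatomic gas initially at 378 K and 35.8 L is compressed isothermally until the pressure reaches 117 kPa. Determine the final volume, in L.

14.5 L

P₁ = nRT₁/V₁ = 0.539×8.314×378/35.8 = 47.3 kPa.
Isothermal: T stays 378 K; PV = const ⇒ V₂ = 14.5 L, P₂ = 117 kPa.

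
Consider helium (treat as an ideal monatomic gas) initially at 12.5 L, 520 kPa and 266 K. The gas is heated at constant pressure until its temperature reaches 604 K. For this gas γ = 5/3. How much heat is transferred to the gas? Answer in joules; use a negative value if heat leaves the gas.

20600 J

n = P₁V₁/(RT₁) = 520×12.5/(8.314×266) = 2.94 mol.
Isobaric: P stays 520 kPa; V/T = const ⇒ T₂ = 604 K, V₂ = 28.4 L.
W = PΔV = 520×(28.4−12.5) kPa·L = 8260 J.
ΔU = nCvΔT = 2.94×12.5×(604−266) = 12400 J.
Q = ΔU + W = nCpΔT = 20600 J.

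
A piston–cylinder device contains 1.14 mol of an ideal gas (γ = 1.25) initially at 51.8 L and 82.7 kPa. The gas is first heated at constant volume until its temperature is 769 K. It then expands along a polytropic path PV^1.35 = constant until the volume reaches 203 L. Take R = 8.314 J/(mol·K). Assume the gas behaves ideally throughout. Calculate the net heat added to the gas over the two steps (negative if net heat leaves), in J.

8850 J

T₁ = P₁V₁/(nR) = 82.7×51.8/(1.14×8.314) = 452 K.
Step 1 — Isochoric: V stays 51.8 L; P/T = const ⇒ T₂ = 769 K, P₂ = 141 kPa.
W = 0 (no volume change).
ΔU = nCvΔT = 1.14×33.3×(769−452) = 12000 J.
Q = ΔU = 12000 J.
State after step 1: P = 141 kPa, V = 51.8 L, T = 769 K.
Step 2 — Polytropic n=1.35: T₂ = T₁(V₁/V₂)^(n−1) = 769×(0.255)^0.35 = 477 K; P₂ = P₁(V₁/V₂)^n = 22.3 kPa.
W = (P₁V₁−P₂V₂)/(n−1) = (141×51.8−22.3×203)/0.35 = 7910 J.
ΔU = nCvΔT = 1.14×33.3×(477−769) = -11100 J.
Q = ΔU + W = -3170 J.
Net over both steps: W = 7910 J, Q = 8850 J, ΔU = 940 J.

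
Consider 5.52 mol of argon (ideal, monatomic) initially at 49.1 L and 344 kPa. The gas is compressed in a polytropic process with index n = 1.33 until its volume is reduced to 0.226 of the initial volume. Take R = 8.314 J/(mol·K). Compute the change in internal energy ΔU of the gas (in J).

T₁ = P₁V₁/(nR) = 344×49.1/(5.52×8.314) = 368 K.
Polytropic n=1.33: T₂ = T₁(V₁/V₂)^(n−1) = 368×(4.42)^0.33 = 601 K; P₂ = P₁(V₁/V₂)^n = 2490 kPa.
For an ideal gas ΔU = nCvΔT with Cv = (3/2)R = 12.5 J/(mol·K).
ΔU = 5.52×12.5×(601−368) = 16100 J.

16100 J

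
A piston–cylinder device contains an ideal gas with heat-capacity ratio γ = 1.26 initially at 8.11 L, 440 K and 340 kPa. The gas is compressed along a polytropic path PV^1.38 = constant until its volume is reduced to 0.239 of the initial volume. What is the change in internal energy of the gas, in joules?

n = P₁V₁/(RT₁) = 340×8.11/(8.314×440) = 0.754 mol.
Polytropic n=1.38: T₂ = T₁(V₁/V₂)^(n−1) = 440×(4.18)^0.38 = 758 K; P₂ = P₁(V₁/V₂)^n = 2450 kPa.
For an ideal gas ΔU = nCvΔT with Cv = R/(γ−1) = 32.0 J/(mol·K).
ΔU = 0.754×32.0×(758−440) = 7660 J.

7660 J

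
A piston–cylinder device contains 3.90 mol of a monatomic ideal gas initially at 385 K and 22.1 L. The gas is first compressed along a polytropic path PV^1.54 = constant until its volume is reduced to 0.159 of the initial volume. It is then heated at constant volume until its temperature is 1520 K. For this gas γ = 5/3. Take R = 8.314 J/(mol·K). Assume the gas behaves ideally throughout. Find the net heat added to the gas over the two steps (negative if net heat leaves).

15900 J

P₁ = nRT₁/V₁ = 3.90×8.314×385/22.1 = 565 kPa.
Step 1 — Polytropic n=1.54: T₂ = T₁(V₁/V₂)^(n−1) = 385×(6.29)^0.54 = 1040 K; P₂ = P₁(V₁/V₂)^n = 9590 kPa.
W = (P₁V₁−P₂V₂)/(n−1) = (565×22.1−9590×3.51)/0.54 = -39300 J.
ΔU = nCvΔT = 3.90×12.5×(1040−385) = 31800 J.
Q = ΔU + W = -7460 J.
State after step 1: P = 9590 kPa, V = 3.51 L, T = 1040 K.
Step 2 — Isochoric: V stays 3.51 L; P/T = const ⇒ T₂ = 1520 K, P₂ = 14000 kPa.
W = 0 (no volume change).
ΔU = nCvΔT = 3.90×12.5×(1520−1040) = 23400 J.
Q = ΔU = 23400 J.
Net over both steps: W = -39300 J, Q = 15900 J, ΔU = 55200 J.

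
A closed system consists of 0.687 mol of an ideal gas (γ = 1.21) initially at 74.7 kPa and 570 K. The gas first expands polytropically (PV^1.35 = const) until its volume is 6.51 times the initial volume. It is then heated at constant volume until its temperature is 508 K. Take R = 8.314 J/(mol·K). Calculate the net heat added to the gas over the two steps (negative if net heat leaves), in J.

2790 J

V₁ = nRT₁/P₁ = 0.687×8.314×570/74.7 = 43.6 L.
Step 1 — Polytropic n=1.35: T₂ = T₁(V₁/V₂)^(n−1) = 570×(0.154)^0.35 = 296 K; P₂ = P₁(V₁/V₂)^n = 5.96 kPa.
W = (P₁V₁−P₂V₂)/(n−1) = (74.7×43.6−5.96×284)/0.35 = 4470 J.
ΔU = nCvΔT = 0.687×39.6×(296−570) = -7460 J.
Q = ΔU + W = -2980 J.
State after step 1: P = 5.96 kPa, V = 284 L, T = 296 K.
Step 2 — Isochoric: V stays 284 L; P/T = const ⇒ T₂ = 508 K, P₂ = 10.2 kPa.
W = 0 (no volume change).
ΔU = nCvΔT = 0.687×39.6×(508−296) = 5770 J.
Q = ΔU = 5770 J.
Net over both steps: W = 4470 J, Q = 2790 J, ΔU = -1690 J.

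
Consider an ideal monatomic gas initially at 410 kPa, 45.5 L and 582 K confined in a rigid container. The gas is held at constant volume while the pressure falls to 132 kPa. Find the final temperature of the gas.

187 K

Isochoric: V stays 45.5 L; P/T = const ⇒ T₂ = 187 K, P₂ = 132 kPa.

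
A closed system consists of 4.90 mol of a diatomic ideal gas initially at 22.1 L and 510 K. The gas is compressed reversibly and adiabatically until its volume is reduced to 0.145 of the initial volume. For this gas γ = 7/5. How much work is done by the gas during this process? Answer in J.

P₁ = nRT₁/V₁ = 4.90×8.314×510/22.1 = 940 kPa.
Adiabatic: TV^(γ−1) = const ⇒ T₂ = 510×(6.90)^0.400 = 1100 K; PV^γ = const ⇒ P₂ = 14000 kPa.
ΔU = nCvΔT = 4.90×20.8×(1100−510) = 60500 J.
Q = 0 for an adiabatic process, so W = −ΔU = -60500 J.

-60500 J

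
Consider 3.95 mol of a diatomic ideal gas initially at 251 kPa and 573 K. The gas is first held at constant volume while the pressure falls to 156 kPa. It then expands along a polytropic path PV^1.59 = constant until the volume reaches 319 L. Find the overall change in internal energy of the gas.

V₁ = nRT₁/P₁ = 3.95×8.314×573/251 = 75.0 L.
Step 1 — Isochoric: V stays 75.0 L; P/T = const ⇒ T₂ = 356 K, P₂ = 156 kPa.
W = 0 (no volume change).
ΔU = nCvΔT = 3.95×20.8×(356−573) = -17800 J.
Q = ΔU = -17800 J.
State after step 1: P = 156 kPa, V = 75.0 L, T = 356 K.
Step 2 — Polytropic n=1.59: T₂ = T₁(V₁/V₂)^(n−1) = 356×(0.235)^0.59 = 152 K; P₂ = P₁(V₁/V₂)^n = 15.6 kPa.
W = (P₁V₁−P₂V₂)/(n−1) = (156×75.0−15.6×319)/0.59 = 11400 J.
ΔU = nCvΔT = 3.95×20.8×(152−356) = -16800 J.
Q = ΔU + W = -5410 J.
Net over both steps: W = 11400 J, Q = -23200 J, ΔU = -34600 J.

-34600 J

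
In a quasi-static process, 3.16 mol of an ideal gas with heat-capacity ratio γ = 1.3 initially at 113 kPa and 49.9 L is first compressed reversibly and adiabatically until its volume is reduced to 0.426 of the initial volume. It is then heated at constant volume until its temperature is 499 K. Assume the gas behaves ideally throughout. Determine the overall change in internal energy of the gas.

24900 J

T₁ = P₁V₁/(nR) = 113×49.9/(3.16×8.314) = 215 K.
Step 1 — Adiabatic: TV^(γ−1) = const ⇒ T₂ = 215×(2.35)^0.300 = 277 K; PV^γ = const ⇒ P₂ = 343 kPa.
ΔU = nCvΔT = 3.16×27.7×(277−215) = 5480 J.
Q = 0 for an adiabatic process, so W = −ΔU = -5480 J.
State after step 1: P = 343 kPa, V = 21.3 L, T = 277 K.
Step 2 — Isochoric: V stays 21.3 L; P/T = const ⇒ T₂ = 499 K, P₂ = 617 kPa.
W = 0 (no volume change).
ΔU = nCvΔT = 3.16×27.7×(499−277) = 19400 J.
Q = ΔU = 19400 J.
Net over both steps: W = -5480 J, Q = 19400 J, ΔU = 24900 J.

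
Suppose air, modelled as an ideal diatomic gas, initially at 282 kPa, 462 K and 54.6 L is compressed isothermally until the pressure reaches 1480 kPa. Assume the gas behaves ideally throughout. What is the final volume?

10.4 L

Isothermal: T stays 462 K; PV = const ⇒ V₂ = 10.4 L, P₂ = 1480 kPa.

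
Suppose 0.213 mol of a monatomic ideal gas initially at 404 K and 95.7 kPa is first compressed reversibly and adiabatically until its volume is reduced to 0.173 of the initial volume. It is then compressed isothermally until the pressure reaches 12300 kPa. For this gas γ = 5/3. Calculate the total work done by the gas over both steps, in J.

V₁ = nRT₁/P₁ = 0.213×8.314×404/95.7 = 7.48 L.
Step 1 — Adiabatic: TV^(γ−1) = const ⇒ T₂ = 404×(5.78)^0.667 = 1300 K; PV^γ = const ⇒ P₂ = 1780 kPa.
ΔU = nCvΔT = 0.213×12.5×(1300−404) = 2380 J.
Q = 0 for an adiabatic process, so W = −ΔU = -2380 J.
State after step 1: P = 1780 kPa, V = 1.29 L, T = 1300 K.
Step 2 — Isothermal: T stays 1300 K; PV = const ⇒ V₂ = 0.187 L, P₂ = 12300 kPa.
ΔU = 0 (ideal gas, T constant).
W = nRT ln(V₂/V₁) = 0.213×8.314×1300×ln(0.145) = -4450 J.
Q = ΔU + W = -4450 J.
Net over both steps: W = -6840 J, Q = -4450 J, ΔU = 2380 J.

-6840 J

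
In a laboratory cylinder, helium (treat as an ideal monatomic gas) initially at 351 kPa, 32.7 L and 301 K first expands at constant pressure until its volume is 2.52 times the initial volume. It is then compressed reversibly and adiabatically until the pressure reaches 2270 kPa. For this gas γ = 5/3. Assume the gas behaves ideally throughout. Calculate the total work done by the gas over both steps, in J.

n = P₁V₁/(RT₁) = 351×32.7/(8.314×301) = 4.59 mol.
Step 1 — Isobaric: P stays 351 kPa; V/T = const ⇒ T₂ = 759 K, V₂ = 82.4 L.
W = PΔV = 351×(82.4−32.7) kPa·L = 17400 J.
ΔU = nCvΔT = 4.59×12.5×(759−301) = 26200 J.
Q = ΔU + W = nCpΔT = 43600 J.
State after step 1: P = 351 kPa, V = 82.4 L, T = 759 K.
Step 2 — Adiabatic: T₂/T₁ = (P₂/P₁)^((γ−1)/γ) ⇒ T₂ = 759×(6.47)^0.400 = 1600 K; V₂ = 26.9 L.
ΔU = nCvΔT = 4.59×12.5×(1600−759) = 48200 J.
Q = 0 for an adiabatic process, so W = −ΔU = -48200 J.
Net over both steps: W = -30700 J, Q = 43600 J, ΔU = 74300 J.

-30700 J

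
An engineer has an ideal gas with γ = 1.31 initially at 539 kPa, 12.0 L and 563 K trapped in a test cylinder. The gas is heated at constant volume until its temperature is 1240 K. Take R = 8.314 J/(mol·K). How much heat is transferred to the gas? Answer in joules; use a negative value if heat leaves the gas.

n = P₁V₁/(RT₁) = 539×12.0/(8.314×563) = 1.38 mol.
Isochoric: V stays 12.0 L; P/T = const ⇒ T₂ = 1240 K, P₂ = 1190 kPa.
W = 0 (no volume change).
ΔU = nCvΔT = 1.38×26.8×(1240−563) = 25100 J.
Q = ΔU = 25100 J.

25100 J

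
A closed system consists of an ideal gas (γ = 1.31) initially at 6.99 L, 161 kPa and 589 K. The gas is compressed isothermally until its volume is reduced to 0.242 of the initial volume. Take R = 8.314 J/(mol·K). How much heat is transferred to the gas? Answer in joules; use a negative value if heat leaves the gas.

-1600 J

n = P₁V₁/(RT₁) = 161×6.99/(8.314×589) = 0.230 mol.
Isothermal: T stays 589 K; PV = const ⇒ V₂ = 1.69 L, P₂ = 665 kPa.
ΔU = 0 (ideal gas, T constant).
W = nRT ln(V₂/V₁) = 0.230×8.314×589×ln(0.242) = -1600 J.
Q = ΔU + W = -1600 J.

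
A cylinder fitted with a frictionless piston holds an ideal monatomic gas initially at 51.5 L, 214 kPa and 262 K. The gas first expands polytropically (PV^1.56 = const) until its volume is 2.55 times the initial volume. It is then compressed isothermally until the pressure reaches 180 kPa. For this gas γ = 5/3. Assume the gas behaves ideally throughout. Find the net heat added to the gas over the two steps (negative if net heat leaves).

-7110 J

n = P₁V₁/(RT₁) = 214×51.5/(8.314×262) = 5.06 mol.
Step 1 — Polytropic n=1.56: T₂ = T₁(V₁/V₂)^(n−1) = 262×(0.392)^0.56 = 155 K; P₂ = P₁(V₁/V₂)^n = 49.7 kPa.
W = (P₁V₁−P₂V₂)/(n−1) = (214×51.5−49.7×131)/0.56 = 8030 J.
ΔU = nCvΔT = 5.06×12.5×(155−262) = -6740 J.
Q = ΔU + W = 1280 J.
State after step 1: P = 49.7 kPa, V = 131 L, T = 155 K.
Step 2 — Isothermal: T stays 155 K; PV = const ⇒ V₂ = 36.2 L, P₂ = 180 kPa.
ΔU = 0 (ideal gas, T constant).
W = nRT ln(V₂/V₁) = 5.06×8.314×155×ln(0.276) = -8400 J.
Q = ΔU + W = -8400 J.
Net over both steps: W = -370 J, Q = -7110 J, ΔU = -6740 J.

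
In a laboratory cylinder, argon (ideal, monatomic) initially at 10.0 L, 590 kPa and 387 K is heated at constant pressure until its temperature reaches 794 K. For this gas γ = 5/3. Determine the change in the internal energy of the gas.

9310 J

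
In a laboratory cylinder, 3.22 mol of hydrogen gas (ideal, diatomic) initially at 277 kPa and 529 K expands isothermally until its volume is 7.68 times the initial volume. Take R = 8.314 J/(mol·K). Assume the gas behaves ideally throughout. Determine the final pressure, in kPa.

V₁ = nRT₁/P₁ = 3.22×8.314×529/277 = 51.1 L.
Isothermal: T stays 529 K; PV = const ⇒ V₂ = 393 L, P₂ = 36.1 kPa.

36.1 kPa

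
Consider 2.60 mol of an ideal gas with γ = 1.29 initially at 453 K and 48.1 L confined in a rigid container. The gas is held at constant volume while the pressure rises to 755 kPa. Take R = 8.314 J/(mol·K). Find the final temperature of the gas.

1680 K

P₁ = nRT₁/V₁ = 2.60×8.314×453/48.1 = 204 kPa.
Isochoric: V stays 48.1 L; P/T = const ⇒ T₂ = 1680 K, P₂ = 755 kPa.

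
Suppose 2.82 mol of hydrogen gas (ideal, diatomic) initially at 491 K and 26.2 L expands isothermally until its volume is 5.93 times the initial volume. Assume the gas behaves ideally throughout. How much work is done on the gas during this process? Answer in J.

-20500 J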